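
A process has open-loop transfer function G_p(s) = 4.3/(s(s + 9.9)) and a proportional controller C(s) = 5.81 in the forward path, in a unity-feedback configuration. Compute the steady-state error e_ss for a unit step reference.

0

The open loop C(s)G_p(s) has a pole at the origin (type 1), so the static position error constant is infinite and e_ss = 1/(1+∞) = 0.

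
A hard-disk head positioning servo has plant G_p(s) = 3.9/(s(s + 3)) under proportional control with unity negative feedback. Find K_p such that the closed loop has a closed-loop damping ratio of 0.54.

Closed-loop characteristic equation: s² + 3s + K_p·3.9 = 0.
So ω_n = √(3.9K_p) and 2ζω_n = 3, giving ζ = 3/(2√(3.9K_p)).
Setting ζ = 0.54: √(3.9K_p) = 3/(2·0.54) = 2.778, so K_p = 7.716/3.9 = 1.98.

K_p = 1.98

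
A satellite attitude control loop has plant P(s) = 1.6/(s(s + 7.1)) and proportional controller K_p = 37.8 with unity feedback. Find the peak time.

T_p = 0.454 s

The closed-loop denominator s² + 7.1s + 60.48 gives ω_n = √60.48 = 7.777 and ζ = 7.1/(2ω_n) = 0.4565.
Damped frequency ω_d = ω_n√(1−ζ²) = 6.919 rad/s, so peak time T_p = π/ω_d = 0.454 s.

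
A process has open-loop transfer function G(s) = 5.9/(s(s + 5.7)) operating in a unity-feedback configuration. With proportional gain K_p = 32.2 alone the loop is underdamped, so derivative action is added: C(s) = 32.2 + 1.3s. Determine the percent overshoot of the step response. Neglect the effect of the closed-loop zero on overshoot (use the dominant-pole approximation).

Forward path: (32.2 + 1.3s)·5.9/(s(s+5.7)). The closed-loop characteristic equation is s² + (5.7 + 5.9·1.3)s + 5.9·32.2 = 0.
That is s² + 13.37s + 190 = 0, so ω_n = 13.78 rad/s and ζ = 13.37/(2·13.78) = 0.485.
%OS = 100·exp(−πζ/√(1−ζ²)) = 17.5%.

17.5%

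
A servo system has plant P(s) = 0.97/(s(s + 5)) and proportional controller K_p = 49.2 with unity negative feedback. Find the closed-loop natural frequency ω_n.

1 + K_p·P(s) = 0 gives s² + 5s + 47.72 = 0.
So ω_n² = 47.72 ⇒ ω_n = 6.908 rad/s, and ζ = 5/(2ω_n) = 0.362.

ω_n = 6.91 rad/s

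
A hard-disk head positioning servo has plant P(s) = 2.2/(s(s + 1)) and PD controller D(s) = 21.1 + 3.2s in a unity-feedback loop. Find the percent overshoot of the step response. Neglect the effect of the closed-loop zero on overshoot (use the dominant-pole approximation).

10.1%

Forward path: (21.1 + 3.2s)·2.2/(s(s+1)). The closed-loop characteristic equation is s² + (1 + 2.2·3.2)s + 2.2·21.1 = 0.
That is s² + 8.04s + 46.42 = 0, so ω_n = 6.813 rad/s and ζ = 8.04/(2·6.813) = 0.59.
%OS = 100·exp(−πζ/√(1−ζ²)) = 10.1%.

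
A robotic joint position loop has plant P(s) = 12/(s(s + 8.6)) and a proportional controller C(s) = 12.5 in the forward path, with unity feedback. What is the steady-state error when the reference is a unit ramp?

0.0573

The loop has one pole at the origin (type 1). Velocity error constant K_v = lim_{s→0} s·C(s)P(s) = 12.5·12/8.6 = 17.44.
Steady-state error to a unit ramp: e_ss = 1/K_v = 0.0573.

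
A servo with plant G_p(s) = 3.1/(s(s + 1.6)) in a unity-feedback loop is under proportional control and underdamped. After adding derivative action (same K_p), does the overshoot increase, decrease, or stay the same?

The derivative term adds K·K_d to the s-coefficient of the characteristic equation, raising 2ζω_n while ω_n is unchanged; ζ increases, so overshoot decreases.

decrease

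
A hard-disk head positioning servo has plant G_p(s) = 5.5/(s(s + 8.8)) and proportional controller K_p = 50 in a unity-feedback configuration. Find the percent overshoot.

The closed-loop denominator s² + 8.8s + 275 gives ω_n = √275 = 16.58 and ζ = 8.8/(2ω_n) = 0.2653.
%OS = 100·exp(−πζ/√(1−ζ²)) = 100·exp(−π·0.2653/√0.9296) = 42.1%.

42.1%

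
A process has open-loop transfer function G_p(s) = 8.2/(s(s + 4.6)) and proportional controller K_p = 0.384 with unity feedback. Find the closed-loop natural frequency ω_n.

ω_n = 1.77 rad/s

With unity feedback the closed-loop characteristic equation is s² + 4.6s + 0.384·8.2 = s² + 4.6s + 3.149 = 0.
Matching s² + 2ζω_n s + ω_n²: ω_n = √3.149 = 1.774 rad/s and 2ζω_n = 4.6, so ζ = 4.6/(2·1.774) = 1.3.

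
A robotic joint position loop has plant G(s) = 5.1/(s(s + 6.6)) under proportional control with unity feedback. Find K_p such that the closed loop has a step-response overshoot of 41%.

K_p = 28.6

From %OS = 100·exp(−πζ/√(1−ζ²)) = 41%, ζ = −ln(0.41)/√(π²+ln²(0.41)) = 0.273.
Characteristic equation s² + 6.6s + 5.1K_p = 0 gives ζ = 6.6/(2√(5.1K_p)).
Setting ζ = 0.273: √(5.1K_p) = 6.6/(2·0.273) = 12.09, so K_p = 146.1/5.1 = 28.6.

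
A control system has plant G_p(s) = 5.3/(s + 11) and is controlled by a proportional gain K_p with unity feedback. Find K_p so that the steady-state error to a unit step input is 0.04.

The loop is type 0, so e_ss(step) = 1/(1 + K_pos) with K_pos = K_p·G_p(0).
G_p(0) = 0.4818. Require 1/(1 + K_p·0.4818) = 0.04, so 1 + 0.4818·K_p = 25.
K_p = (25 − 1)/0.4818 = 49.8.

K_p = 49.8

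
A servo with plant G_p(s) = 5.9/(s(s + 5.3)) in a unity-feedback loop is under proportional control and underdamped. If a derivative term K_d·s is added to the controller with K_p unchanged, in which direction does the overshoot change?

decrease

The derivative term adds K·K_d to the s-coefficient of the characteristic equation, raising 2ζω_n while ω_n is unchanged; ζ increases, so overshoot decreases.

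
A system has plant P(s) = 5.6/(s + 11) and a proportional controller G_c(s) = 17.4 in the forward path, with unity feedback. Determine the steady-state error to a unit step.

0.101

The loop is type 0. Static position error constant K_pos = G_c(0)·P(0) = 17.4·0.5091 = 8.858.
Steady-state error to a unit step: e_ss = 1/(1+K_pos) = 1/9.858 = 0.101.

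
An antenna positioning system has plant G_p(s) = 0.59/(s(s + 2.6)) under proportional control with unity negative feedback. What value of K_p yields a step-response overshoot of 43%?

K_p = 42.6

From %OS = 100·exp(−πζ/√(1−ζ²)) = 43%, ζ = −ln(0.43)/√(π²+ln²(0.43)) = 0.2594.
Characteristic equation s² + 2.6s + 0.59K_p = 0 gives ζ = 2.6/(2√(0.59K_p)).
Setting ζ = 0.2594: √(0.59K_p) = 2.6/(2·0.2594) = 5.011, so K_p = 25.11/0.59 = 42.6.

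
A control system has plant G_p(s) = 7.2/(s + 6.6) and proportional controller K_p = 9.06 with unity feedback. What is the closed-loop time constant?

Closed-loop transfer function: T(s) = K_p·G_p(s)/(1 + K_p·G_p(s)) = 65.23/(s + 6.6 + 65.23) = 65.23/(s + 71.83).
Time constant τ = 1/71.83 = 0.0139 s.

τ = 0.0139 s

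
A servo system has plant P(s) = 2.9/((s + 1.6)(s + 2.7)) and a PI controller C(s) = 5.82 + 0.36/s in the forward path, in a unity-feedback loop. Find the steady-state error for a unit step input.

0

The open loop C(s)P(s) has a pole at the origin (type 1), so the static position error constant is infinite and e_ss = 1/(1+∞) = 0.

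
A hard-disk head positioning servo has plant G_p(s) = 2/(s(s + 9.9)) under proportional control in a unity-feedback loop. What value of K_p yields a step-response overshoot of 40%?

K_p = 156

From %OS = 100·exp(−πζ/√(1−ζ²)) = 40%, ζ = −ln(0.4)/√(π²+ln²(0.4)) = 0.28.
Characteristic equation s² + 9.9s + 2K_p = 0 gives ζ = 9.9/(2√(2K_p)).
Setting ζ = 0.28: √(2K_p) = 9.9/(2·0.28) = 17.68, so K_p = 312.5/2 = 156.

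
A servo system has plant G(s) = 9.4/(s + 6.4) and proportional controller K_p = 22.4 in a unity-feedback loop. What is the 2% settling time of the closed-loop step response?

T_s ≈ 0.0184 s

Closed-loop transfer function: T(s) = K_p·G(s)/(1 + K_p·G(s)) = 210.6/(s + 6.4 + 210.6) = 210.6/(s + 217).
Time constant τ = 1/217 = 0.004609 s, so the 2% settling time is about 4τ = 0.0184 s.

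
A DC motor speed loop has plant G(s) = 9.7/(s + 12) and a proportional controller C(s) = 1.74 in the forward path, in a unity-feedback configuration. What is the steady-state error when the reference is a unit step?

0.416

The loop is type 0. Static position error constant K_pos = C(0)·G(0) = 1.74·0.8083 = 1.406.
Steady-state error to a unit step: e_ss = 1/(1+K_pos) = 1/2.406 = 0.416.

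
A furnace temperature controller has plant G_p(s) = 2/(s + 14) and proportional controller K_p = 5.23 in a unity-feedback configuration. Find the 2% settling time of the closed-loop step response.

Closed-loop transfer function: T(s) = K_p·G_p(s)/(1 + K_p·G_p(s)) = 10.46/(s + 14 + 10.46) = 10.46/(s + 24.46).
Time constant τ = 1/24.46 = 0.04088 s, so the 2% settling time is about 4τ = 0.164 s.

T_s ≈ 0.164 s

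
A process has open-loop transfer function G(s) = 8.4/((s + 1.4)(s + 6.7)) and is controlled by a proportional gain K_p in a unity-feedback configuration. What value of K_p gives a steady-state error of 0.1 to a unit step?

K_p = 10

The loop is type 0, so e_ss(step) = 1/(1 + K_pos) with K_pos = K_p·G(0).
G(0) = 0.8955. Require 1/(1 + K_p·0.8955) = 0.1, so 1 + 0.8955·K_p = 10.
K_p = (10 − 1)/0.8955 = 10.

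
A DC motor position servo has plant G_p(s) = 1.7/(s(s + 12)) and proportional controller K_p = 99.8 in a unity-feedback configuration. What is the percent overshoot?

Closed-loop characteristic equation: s² + 12s + 169.7 = 0, so ω_n = 13.03 rad/s and ζ = 12/(2·13.03) = 0.4606.
%OS = 100·exp(−πζ/√(1−ζ²)) = 100·exp(−π·0.4606/√0.7878) = 19.6%.

19.6%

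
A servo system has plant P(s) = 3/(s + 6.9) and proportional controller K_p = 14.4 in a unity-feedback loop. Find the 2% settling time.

T_s ≈ 0.0798 s

Closed-loop transfer function: T(s) = K_p·P(s)/(1 + K_p·P(s)) = 43.2/(s + 6.9 + 43.2) = 43.2/(s + 50.1).
Time constant τ = 1/50.1 = 0.01996 s, so the 2% settling time is about 4τ = 0.0798 s.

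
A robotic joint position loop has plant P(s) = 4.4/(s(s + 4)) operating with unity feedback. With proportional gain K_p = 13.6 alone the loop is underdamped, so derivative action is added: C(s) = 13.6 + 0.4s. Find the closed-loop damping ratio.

Forward path: (13.6 + 0.4s)·4.4/(s(s+4)). The closed-loop characteristic equation is s² + (4 + 4.4·0.4)s + 4.4·13.6 = 0.
That is s² + 5.76s + 59.84 = 0, so ω_n = 7.736 rad/s and ζ = 5.76/(2·7.736) = 0.3723.

ζ = 0.372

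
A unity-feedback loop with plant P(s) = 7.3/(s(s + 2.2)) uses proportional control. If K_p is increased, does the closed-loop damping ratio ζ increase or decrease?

ζ = 2.2/(2√(7.3K_p)); increasing K_p raises the denominator, so ζ falls.

decrease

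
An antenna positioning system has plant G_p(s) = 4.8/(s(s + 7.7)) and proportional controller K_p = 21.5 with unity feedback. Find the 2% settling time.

From 1 + K_pG_p(s) = 0: s² + 7.7s + 103.2 = 0 ⇒ ω_n = 10.16, ζ = 0.379.
2% settling time T_s ≈ 4/(ζω_n) = 4/3.85 = 1.04 s.

T_s ≈ 1.04 s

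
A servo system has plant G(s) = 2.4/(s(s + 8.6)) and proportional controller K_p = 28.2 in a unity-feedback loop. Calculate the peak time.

T_p = 0.448 s

Closed-loop characteristic equation: s² + 8.6s + 67.68 = 0, so ω_n = 8.227 rad/s and ζ = 8.6/(2·8.227) = 0.5227.
Damped frequency ω_d = ω_n√(1−ζ²) = 7.014 rad/s, so peak time T_p = π/ω_d = 0.448 s.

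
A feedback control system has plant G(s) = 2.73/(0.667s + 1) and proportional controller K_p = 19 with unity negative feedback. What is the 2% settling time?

T_s ≈ 0.0505 s

Closed loop: T(s) = K_p·G/(1+K_p·G) = 51.87/(0.667s + 1 + 51.87), with pole at s = −(1 + 51.87)/0.667 = −79.27.
τ = 1/79.27 = 0.01262 s, so 2% settling time ≈ 4τ = 0.0505 s.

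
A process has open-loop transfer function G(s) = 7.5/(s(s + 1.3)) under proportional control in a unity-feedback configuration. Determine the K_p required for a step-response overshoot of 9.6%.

K_p = 0.158

From %OS = 100·exp(−πζ/√(1−ζ²)) = 9.6%, ζ = −ln(0.096)/√(π²+ln²(0.096)) = 0.5979.
Characteristic equation s² + 1.3s + 7.5K_p = 0 gives ζ = 1.3/(2√(7.5K_p)).
Setting ζ = 0.5979: √(7.5K_p) = 1.3/(2·0.5979) = 1.087, so K_p = 1.182/7.5 = 0.158.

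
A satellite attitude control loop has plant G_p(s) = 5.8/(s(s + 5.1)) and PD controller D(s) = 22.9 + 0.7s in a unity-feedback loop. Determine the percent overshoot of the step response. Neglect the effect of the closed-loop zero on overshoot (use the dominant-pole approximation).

Forward path: (22.9 + 0.7s)·5.8/(s(s+5.1)). The closed-loop characteristic equation is s² + (5.1 + 5.8·0.7)s + 5.8·22.9 = 0.
That is s² + 9.16s + 132.8 = 0, so ω_n = 11.52 rad/s and ζ = 9.16/(2·11.52) = 0.3974.
%OS = 100·exp(−πζ/√(1−ζ²)) = 25.7%.

25.7%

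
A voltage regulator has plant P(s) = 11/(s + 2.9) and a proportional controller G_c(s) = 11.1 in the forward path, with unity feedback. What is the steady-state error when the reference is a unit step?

0.0232

The loop is type 0. Static position error constant K_pos = G_c(0)·P(0) = 11.1·3.793 = 42.1.
Steady-state error to a unit step: e_ss = 1/(1+K_pos) = 1/43.1 = 0.0232.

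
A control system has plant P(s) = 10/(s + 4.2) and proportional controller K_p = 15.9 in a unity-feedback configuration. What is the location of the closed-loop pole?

s = -163.2

Closed-loop transfer function: T(s) = K_p·P(s)/(1 + K_p·P(s)) = 159/(s + 4.2 + 159) = 159/(s + 163.2).
The closed-loop pole is at s = −163.2.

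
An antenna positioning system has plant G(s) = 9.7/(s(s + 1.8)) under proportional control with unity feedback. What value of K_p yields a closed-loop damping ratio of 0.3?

K_p = 0.928

Closed-loop characteristic equation: s² + 1.8s + K_p·9.7 = 0.
So ω_n = √(9.7K_p) and 2ζω_n = 1.8, giving ζ = 1.8/(2√(9.7K_p)).
Setting ζ = 0.3: √(9.7K_p) = 1.8/(2·0.3) = 3, so K_p = 9/9.7 = 0.928.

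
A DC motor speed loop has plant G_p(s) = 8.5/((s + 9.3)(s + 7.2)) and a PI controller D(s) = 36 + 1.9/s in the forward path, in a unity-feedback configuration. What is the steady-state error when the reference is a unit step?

The open loop D(s)G_p(s) has a pole at the origin (type 1), so the static position error constant is infinite and e_ss = 1/(1+∞) = 0.

0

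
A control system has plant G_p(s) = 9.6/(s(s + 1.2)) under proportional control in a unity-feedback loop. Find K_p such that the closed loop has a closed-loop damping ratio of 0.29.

Closed-loop characteristic equation: s² + 1.2s + K_p·9.6 = 0.
So ω_n = √(9.6K_p) and 2ζω_n = 1.2, giving ζ = 1.2/(2√(9.6K_p)).
Setting ζ = 0.29: √(9.6K_p) = 1.2/(2·0.29) = 2.069, so K_p = 4.281/9.6 = 0.446.

K_p = 0.446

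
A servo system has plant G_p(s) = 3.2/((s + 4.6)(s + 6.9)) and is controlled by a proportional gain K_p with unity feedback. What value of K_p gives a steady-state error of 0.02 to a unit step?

K_p = 486

The loop is type 0, so e_ss(step) = 1/(1 + K_pos) with K_pos = K_p·G_p(0).
G_p(0) = 0.1008. Require 1/(1 + K_p·0.1008) = 0.02, so 1 + 0.1008·K_p = 50.
K_p = (50 − 1)/0.1008 = 486.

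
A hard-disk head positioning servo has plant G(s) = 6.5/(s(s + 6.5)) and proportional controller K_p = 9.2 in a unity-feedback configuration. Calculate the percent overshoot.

23.3%

From 1 + K_pG(s) = 0: s² + 6.5s + 59.8 = 0 ⇒ ω_n = 7.733, ζ = 0.4203.
%OS = 100·exp(−πζ/√(1−ζ²)) = 100·exp(−π·0.4203/√0.8234) = 23.3%.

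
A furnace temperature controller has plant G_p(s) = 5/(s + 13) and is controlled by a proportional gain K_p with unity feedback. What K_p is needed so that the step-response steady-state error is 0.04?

The loop is type 0, so e_ss(step) = 1/(1 + K_pos) with K_pos = K_p·G_p(0).
G_p(0) = 0.3846. Require 1/(1 + K_p·0.3846) = 0.04, so 1 + 0.3846·K_p = 25.
K_p = (25 − 1)/0.3846 = 62.4.

K_p = 62.4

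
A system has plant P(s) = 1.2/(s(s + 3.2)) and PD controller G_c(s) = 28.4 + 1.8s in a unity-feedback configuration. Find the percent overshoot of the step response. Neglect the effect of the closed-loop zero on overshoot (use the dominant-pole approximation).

19.7%

Forward path: (28.4 + 1.8s)·1.2/(s(s+3.2)). The closed-loop characteristic equation is s² + (3.2 + 1.2·1.8)s + 1.2·28.4 = 0.
That is s² + 5.36s + 34.08 = 0, so ω_n = 5.838 rad/s and ζ = 5.36/(2·5.838) = 0.4591.
%OS = 100·exp(−πζ/√(1−ζ²)) = 19.7%.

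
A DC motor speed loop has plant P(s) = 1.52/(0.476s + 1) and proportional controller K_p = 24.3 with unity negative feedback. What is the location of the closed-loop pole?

Closed loop: T(s) = K_p·P/(1+K_p·P) = 36.94/(0.476s + 1 + 36.94), with pole at s = −(1 + 36.94)/0.476 = −79.7.

s = -79.7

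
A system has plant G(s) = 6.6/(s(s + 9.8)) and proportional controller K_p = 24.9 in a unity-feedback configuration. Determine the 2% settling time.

T_s ≈ 0.816 s

The closed-loop denominator s² + 9.8s + 164.3 gives ω_n = √164.3 = 12.82 and ζ = 9.8/(2ω_n) = 0.3822.
2% settling time T_s ≈ 4/(ζω_n) = 4/4.9 = 0.816 s.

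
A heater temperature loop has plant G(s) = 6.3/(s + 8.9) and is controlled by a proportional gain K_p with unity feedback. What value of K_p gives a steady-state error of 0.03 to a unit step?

For a type-0 loop with proportional control, e_ss = 1/(1 + K_p·G(0)).
G(0) = 0.7079. Require 1/(1 + K_p·0.7079) = 0.03, so 1 + 0.7079·K_p = 33.33.
K_p = (33.33 − 1)/0.7079 = 45.7.

K_p = 45.7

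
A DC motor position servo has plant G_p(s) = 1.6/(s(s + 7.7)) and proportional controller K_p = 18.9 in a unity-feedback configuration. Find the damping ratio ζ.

ζ = 0.7

With unity feedback the closed-loop characteristic equation is s² + 7.7s + 18.9·1.6 = s² + 7.7s + 30.24 = 0.
Matching s² + 2ζω_n s + ω_n²: ω_n = √30.24 = 5.499 rad/s and 2ζω_n = 7.7, so ζ = 7.7/(2·5.499) = 0.7.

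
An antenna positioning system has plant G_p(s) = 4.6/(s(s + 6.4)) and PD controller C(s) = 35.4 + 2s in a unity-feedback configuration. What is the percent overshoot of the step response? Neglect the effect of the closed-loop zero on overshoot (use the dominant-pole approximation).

Forward path: (35.4 + 2s)·4.6/(s(s+6.4)). The closed-loop characteristic equation is s² + (6.4 + 4.6·2)s + 4.6·35.4 = 0.
That is s² + 15.6s + 162.8 = 0, so ω_n = 12.76 rad/s and ζ = 15.6/(2·12.76) = 0.6112.
%OS = 100·exp(−πζ/√(1−ζ²)) = 8.84%.

8.84%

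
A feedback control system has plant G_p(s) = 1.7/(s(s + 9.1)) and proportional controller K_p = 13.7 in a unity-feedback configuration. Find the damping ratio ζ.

With unity feedback the closed-loop characteristic equation is s² + 9.1s + 13.7·1.7 = s² + 9.1s + 23.29 = 0.
So ω_n² = 23.29 ⇒ ω_n = 4.826 rad/s, and ζ = 9.1/(2ω_n) = 0.943.

ζ = 0.943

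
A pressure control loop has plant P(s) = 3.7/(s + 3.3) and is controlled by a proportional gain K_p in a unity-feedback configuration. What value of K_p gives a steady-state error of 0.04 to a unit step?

K_p = 21.4

Steady-state error for a unit step on this type-0 loop is 1/(1 + K_p·P(0)).
P(0) = 1.121. Require 1/(1 + K_p·1.121) = 0.04, so 1 + 1.121·K_p = 25.
K_p = (25 − 1)/1.121 = 21.4.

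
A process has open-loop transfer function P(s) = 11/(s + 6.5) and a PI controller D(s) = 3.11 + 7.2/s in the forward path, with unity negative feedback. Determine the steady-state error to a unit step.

The open loop D(s)P(s) has a pole at the origin (type 1), so the static position error constant is infinite and e_ss = 1/(1+∞) = 0.

0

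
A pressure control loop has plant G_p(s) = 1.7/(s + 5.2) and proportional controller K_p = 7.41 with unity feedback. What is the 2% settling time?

T_s ≈ 0.225 s

Closed-loop transfer function: T(s) = K_p·G_p(s)/(1 + K_p·G_p(s)) = 12.6/(s + 5.2 + 12.6) = 12.6/(s + 17.8).
Time constant τ = 1/17.8 = 0.05619 s, so the 2% settling time is about 4τ = 0.225 s.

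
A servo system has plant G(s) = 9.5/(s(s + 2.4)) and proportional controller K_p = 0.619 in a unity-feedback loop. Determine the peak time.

Closed-loop characteristic equation: s² + 2.4s + 5.88 = 0, so ω_n = 2.425 rad/s and ζ = 2.4/(2·2.425) = 0.4949.
Damped frequency ω_d = ω_n√(1−ζ²) = 2.107 rad/s, so peak time T_p = π/ω_d = 1.49 s.

T_p = 1.49 s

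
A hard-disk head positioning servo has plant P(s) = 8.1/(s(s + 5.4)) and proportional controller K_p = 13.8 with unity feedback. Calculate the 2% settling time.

T_s ≈ 1.48 s

From 1 + K_pP(s) = 0: s² + 5.4s + 111.8 = 0 ⇒ ω_n = 10.57, ζ = 0.2554.
2% settling time T_s ≈ 4/(ζω_n) = 4/2.7 = 1.48 s.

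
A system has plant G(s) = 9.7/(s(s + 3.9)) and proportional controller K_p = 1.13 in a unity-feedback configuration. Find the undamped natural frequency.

1 + K_p·G(s) = 0 gives s² + 3.9s + 10.96 = 0.
So ω_n² = 10.96 ⇒ ω_n = 3.311 rad/s, and ζ = 3.9/(2ω_n) = 0.589.

ω_n = 3.31 rad/s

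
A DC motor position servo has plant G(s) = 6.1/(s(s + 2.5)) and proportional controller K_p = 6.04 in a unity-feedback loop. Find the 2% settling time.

T_s ≈ 3.2 s

The closed-loop denominator s² + 2.5s + 36.84 gives ω_n = √36.84 = 6.07 and ζ = 2.5/(2ω_n) = 0.2059.
2% settling time T_s ≈ 4/(ζω_n) = 4/1.25 = 3.2 s.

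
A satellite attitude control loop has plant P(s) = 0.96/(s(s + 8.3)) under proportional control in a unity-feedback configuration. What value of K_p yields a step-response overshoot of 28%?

From %OS = 100·exp(−πζ/√(1−ζ²)) = 28%, ζ = −ln(0.28)/√(π²+ln²(0.28)) = 0.3755.
Characteristic equation s² + 8.3s + 0.96K_p = 0 gives ζ = 8.3/(2√(0.96K_p)).
Setting ζ = 0.3755: √(0.96K_p) = 8.3/(2·0.3755) = 11.05, so K_p = 122.1/0.96 = 127.

K_p = 127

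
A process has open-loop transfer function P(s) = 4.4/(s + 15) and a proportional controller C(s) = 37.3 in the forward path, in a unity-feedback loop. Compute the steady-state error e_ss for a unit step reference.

The loop is type 0. Static position error constant K_pos = C(0)·P(0) = 37.3·0.2933 = 10.94.
Steady-state error to a unit step: e_ss = 1/(1+K_pos) = 1/11.94 = 0.0837.

0.0837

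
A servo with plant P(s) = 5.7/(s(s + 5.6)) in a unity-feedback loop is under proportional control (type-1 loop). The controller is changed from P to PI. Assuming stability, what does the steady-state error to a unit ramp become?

The integrator raises the loop to type 2, so K_v → ∞ and e_ss to a ramp is zero.

0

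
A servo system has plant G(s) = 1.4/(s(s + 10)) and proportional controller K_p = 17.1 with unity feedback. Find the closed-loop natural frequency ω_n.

ω_n = 4.89 rad/s

1 + K_p·G(s) = 0 gives s² + 10s + 23.94 = 0.
So ω_n² = 23.94 ⇒ ω_n = 4.893 rad/s, and ζ = 10/(2ω_n) = 1.02.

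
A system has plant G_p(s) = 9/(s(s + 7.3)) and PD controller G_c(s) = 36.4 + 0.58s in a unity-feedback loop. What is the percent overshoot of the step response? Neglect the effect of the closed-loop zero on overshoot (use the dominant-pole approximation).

31.4%

Forward path: (36.4 + 0.58s)·9/(s(s+7.3)). The closed-loop characteristic equation is s² + (7.3 + 9·0.58)s + 9·36.4 = 0.
That is s² + 12.52s + 327.6 = 0, so ω_n = 18.1 rad/s and ζ = 12.52/(2·18.1) = 0.3459.
%OS = 100·exp(−πζ/√(1−ζ²)) = 31.4%.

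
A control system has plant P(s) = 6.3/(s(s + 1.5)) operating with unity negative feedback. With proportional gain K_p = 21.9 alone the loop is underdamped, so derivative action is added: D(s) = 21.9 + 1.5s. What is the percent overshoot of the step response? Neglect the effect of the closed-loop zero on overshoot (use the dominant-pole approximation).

19.1%

Forward path: (21.9 + 1.5s)·6.3/(s(s+1.5)). The closed-loop characteristic equation is s² + (1.5 + 6.3·1.5)s + 6.3·21.9 = 0.
That is s² + 10.95s + 138 = 0, so ω_n = 11.75 rad/s and ζ = 10.95/(2·11.75) = 0.4661.
%OS = 100·exp(−πζ/√(1−ζ²)) = 19.1%.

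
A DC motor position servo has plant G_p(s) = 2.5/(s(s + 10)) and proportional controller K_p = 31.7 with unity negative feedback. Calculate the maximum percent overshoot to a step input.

The closed-loop denominator s² + 10s + 79.25 gives ω_n = √79.25 = 8.902 and ζ = 10/(2ω_n) = 0.5617.
%OS = 100·exp(−πζ/√(1−ζ²)) = 100·exp(−π·0.5617/√0.6845) = 11.9%.

11.9%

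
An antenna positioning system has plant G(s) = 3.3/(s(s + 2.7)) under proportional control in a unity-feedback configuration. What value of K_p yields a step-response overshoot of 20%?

From %OS = 100·exp(−πζ/√(1−ζ²)) = 20%, ζ = −ln(0.2)/√(π²+ln²(0.2)) = 0.4559.
Characteristic equation s² + 2.7s + 3.3K_p = 0 gives ζ = 2.7/(2√(3.3K_p)).
Setting ζ = 0.4559: √(3.3K_p) = 2.7/(2·0.4559) = 2.961, so K_p = 8.767/3.3 = 2.66.

K_p = 2.66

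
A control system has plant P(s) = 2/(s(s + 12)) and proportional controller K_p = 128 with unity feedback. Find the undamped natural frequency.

ω_n = 16 rad/s

With unity feedback the closed-loop characteristic equation is s² + 12s + 128·2 = s² + 12s + 256 = 0.
Matching s² + 2ζω_n s + ω_n²: ω_n = √256 = 16 rad/s and 2ζω_n = 12, so ζ = 12/(2·16) = 0.375.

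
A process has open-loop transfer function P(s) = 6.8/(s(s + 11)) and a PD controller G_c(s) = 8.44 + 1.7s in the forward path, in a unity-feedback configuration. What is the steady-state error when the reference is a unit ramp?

0.192

The loop has one pole at the origin (type 1). Velocity error constant K_v = lim_{s→0} s·G_c(s)P(s) = 8.44·6.8/11 = 5.217.
Steady-state error to a unit ramp: e_ss = 1/K_v = 0.192.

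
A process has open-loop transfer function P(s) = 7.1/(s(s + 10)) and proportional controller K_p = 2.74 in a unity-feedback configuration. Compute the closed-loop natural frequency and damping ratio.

ω_n = 4.41 rad/s, ζ = 1.13

The closed-loop denominator is s(s+10) + 2.74·7.1 = s² + 10s + 19.45.
Matching s² + 2ζω_n s + ω_n²: ω_n = √19.45 = 4.411 rad/s and 2ζω_n = 10, so ζ = 10/(2·4.411) = 1.13.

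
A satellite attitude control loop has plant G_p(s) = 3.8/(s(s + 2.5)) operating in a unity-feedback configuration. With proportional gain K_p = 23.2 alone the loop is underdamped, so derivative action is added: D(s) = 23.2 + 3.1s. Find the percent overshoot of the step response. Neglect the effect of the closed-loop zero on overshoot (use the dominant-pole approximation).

2.53%

Forward path: (23.2 + 3.1s)·3.8/(s(s+2.5)). The closed-loop characteristic equation is s² + (2.5 + 3.8·3.1)s + 3.8·23.2 = 0.
That is s² + 14.28s + 88.16 = 0, so ω_n = 9.389 rad/s and ζ = 14.28/(2·9.389) = 0.7604.
%OS = 100·exp(−πζ/√(1−ζ²)) = 2.53%.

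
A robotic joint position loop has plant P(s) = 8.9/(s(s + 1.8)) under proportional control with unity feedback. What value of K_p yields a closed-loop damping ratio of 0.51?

Closed-loop characteristic equation: s² + 1.8s + K_p·8.9 = 0.
So ω_n = √(8.9K_p) and 2ζω_n = 1.8, giving ζ = 1.8/(2√(8.9K_p)).
Setting ζ = 0.51: √(8.9K_p) = 1.8/(2·0.51) = 1.765, so K_p = 3.114/8.9 = 0.35.

K_p = 0.35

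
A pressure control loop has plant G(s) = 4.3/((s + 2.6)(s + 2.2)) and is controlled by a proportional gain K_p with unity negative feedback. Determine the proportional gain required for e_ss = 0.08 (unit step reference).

K_p = 15.3

Steady-state error for a unit step on this type-0 loop is 1/(1 + K_p·G(0)).
G(0) = 0.7517. Require 1/(1 + K_p·0.7517) = 0.08, so 1 + 0.7517·K_p = 12.5.
K_p = (12.5 − 1)/0.7517 = 15.3.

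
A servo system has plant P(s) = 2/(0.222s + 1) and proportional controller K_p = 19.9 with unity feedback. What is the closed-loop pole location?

s = -183.8

Closed loop: T(s) = K_p·P/(1+K_p·P) = 39.8/(0.222s + 1 + 39.8), with pole at s = −(1 + 39.8)/0.222 = −183.8.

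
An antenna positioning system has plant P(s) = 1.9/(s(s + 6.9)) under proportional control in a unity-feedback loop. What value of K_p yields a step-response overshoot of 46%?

K_p = 109

From %OS = 100·exp(−πζ/√(1−ζ²)) = 46%, ζ = −ln(0.46)/√(π²+ln²(0.46)) = 0.24.
Characteristic equation s² + 6.9s + 1.9K_p = 0 gives ζ = 6.9/(2√(1.9K_p)).
Setting ζ = 0.24: √(1.9K_p) = 6.9/(2·0.24) = 14.38, so K_p = 206.7/1.9 = 109.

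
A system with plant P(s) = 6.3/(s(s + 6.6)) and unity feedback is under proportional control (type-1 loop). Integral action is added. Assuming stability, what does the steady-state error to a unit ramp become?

The integrator raises the loop to type 2, so K_v → ∞ and e_ss to a ramp is zero.

0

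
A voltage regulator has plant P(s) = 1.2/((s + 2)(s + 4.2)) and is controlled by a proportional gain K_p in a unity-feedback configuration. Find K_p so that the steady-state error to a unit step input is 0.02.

K_p = 343

Steady-state error for a unit step on this type-0 loop is 1/(1 + K_p·P(0)).
P(0) = 0.1429. Require 1/(1 + K_p·0.1429) = 0.02, so 1 + 0.1429·K_p = 50.
K_p = (50 − 1)/0.1429 = 343.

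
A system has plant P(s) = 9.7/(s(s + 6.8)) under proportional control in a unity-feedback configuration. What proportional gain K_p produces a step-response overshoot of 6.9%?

K_p = 2.84

From %OS = 100·exp(−πζ/√(1−ζ²)) = 6.9%, ζ = −ln(0.069)/√(π²+ln²(0.069)) = 0.6481.
Characteristic equation s² + 6.8s + 9.7K_p = 0 gives ζ = 6.8/(2√(9.7K_p)).
Setting ζ = 0.6481: √(9.7K_p) = 6.8/(2·0.6481) = 5.246, so K_p = 27.52/9.7 = 2.84.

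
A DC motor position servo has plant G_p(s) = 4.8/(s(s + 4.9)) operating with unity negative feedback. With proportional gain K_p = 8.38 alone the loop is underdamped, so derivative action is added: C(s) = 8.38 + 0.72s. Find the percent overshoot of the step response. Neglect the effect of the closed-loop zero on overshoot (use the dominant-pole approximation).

Forward path: (8.38 + 0.72s)·4.8/(s(s+4.9)). The closed-loop characteristic equation is s² + (4.9 + 4.8·0.72)s + 4.8·8.38 = 0.
That is s² + 8.356s + 40.22 = 0, so ω_n = 6.342 rad/s and ζ = 8.356/(2·6.342) = 0.6588.
%OS = 100·exp(−πζ/√(1−ζ²)) = 6.39%.

6.39%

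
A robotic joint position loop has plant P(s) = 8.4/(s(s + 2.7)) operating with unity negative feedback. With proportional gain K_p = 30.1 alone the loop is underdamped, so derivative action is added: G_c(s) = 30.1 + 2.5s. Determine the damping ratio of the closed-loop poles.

ζ = 0.745

Forward path: (30.1 + 2.5s)·8.4/(s(s+2.7)). The closed-loop characteristic equation is s² + (2.7 + 8.4·2.5)s + 8.4·30.1 = 0.
That is s² + 23.7s + 252.8 = 0, so ω_n = 15.9 rad/s and ζ = 23.7/(2·15.9) = 0.7452.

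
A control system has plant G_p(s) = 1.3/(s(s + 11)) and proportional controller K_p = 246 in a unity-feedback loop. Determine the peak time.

From 1 + K_pG_p(s) = 0: s² + 11s + 319.8 = 0 ⇒ ω_n = 17.88, ζ = 0.3076.
Damped frequency ω_d = ω_n√(1−ζ²) = 17.02 rad/s, so peak time T_p = π/ω_d = 0.185 s.

T_p = 0.185 s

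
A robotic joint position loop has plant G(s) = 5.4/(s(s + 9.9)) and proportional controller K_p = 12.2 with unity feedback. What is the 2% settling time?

T_s ≈ 0.808 s

Closed-loop characteristic equation: s² + 9.9s + 65.88 = 0, so ω_n = 8.117 rad/s and ζ = 9.9/(2·8.117) = 0.6099.
2% settling time T_s ≈ 4/(ζω_n) = 4/4.95 = 0.808 s.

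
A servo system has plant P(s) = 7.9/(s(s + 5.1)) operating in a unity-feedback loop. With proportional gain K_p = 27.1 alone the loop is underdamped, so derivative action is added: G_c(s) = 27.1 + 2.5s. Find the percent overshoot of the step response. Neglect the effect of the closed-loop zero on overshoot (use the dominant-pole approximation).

Forward path: (27.1 + 2.5s)·7.9/(s(s+5.1)). The closed-loop characteristic equation is s² + (5.1 + 7.9·2.5)s + 7.9·27.1 = 0.
That is s² + 24.85s + 214.1 = 0, so ω_n = 14.63 rad/s and ζ = 24.85/(2·14.63) = 0.8492.
%OS = 100·exp(−πζ/√(1−ζ²)) = 0.64%.

0.64%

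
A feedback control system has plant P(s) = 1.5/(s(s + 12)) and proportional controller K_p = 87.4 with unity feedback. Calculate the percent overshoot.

14.5%

Closed-loop characteristic equation: s² + 12s + 131.1 = 0, so ω_n = 11.45 rad/s and ζ = 12/(2·11.45) = 0.524.
%OS = 100·exp(−πζ/√(1−ζ²)) = 100·exp(−π·0.524/√0.7254) = 14.5%.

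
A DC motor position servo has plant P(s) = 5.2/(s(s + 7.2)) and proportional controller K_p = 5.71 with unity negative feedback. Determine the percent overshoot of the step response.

6.3%

From 1 + K_pP(s) = 0: s² + 7.2s + 29.69 = 0 ⇒ ω_n = 5.449, ζ = 0.6607.
%OS = 100·exp(−πζ/√(1−ζ²)) = 100·exp(−π·0.6607/√0.5635) = 6.3%.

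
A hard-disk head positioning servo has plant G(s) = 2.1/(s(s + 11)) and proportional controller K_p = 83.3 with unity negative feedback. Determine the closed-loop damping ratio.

ζ = 0.416

The closed-loop denominator is s(s+11) + 83.3·2.1 = s² + 11s + 174.9.
So ω_n² = 174.9 ⇒ ω_n = 13.23 rad/s, and ζ = 11/(2ω_n) = 0.416.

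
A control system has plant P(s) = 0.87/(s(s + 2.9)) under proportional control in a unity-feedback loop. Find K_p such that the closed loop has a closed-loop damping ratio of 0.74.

K_p = 4.41

Closed-loop characteristic equation: s² + 2.9s + K_p·0.87 = 0.
So ω_n = √(0.87K_p) and 2ζω_n = 2.9, giving ζ = 2.9/(2√(0.87K_p)).
Setting ζ = 0.74: √(0.87K_p) = 2.9/(2·0.74) = 1.959, so K_p = 3.839/0.87 = 4.41.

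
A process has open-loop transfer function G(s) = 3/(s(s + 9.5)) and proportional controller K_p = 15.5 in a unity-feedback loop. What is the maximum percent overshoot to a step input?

4.74%

Closed-loop characteristic equation: s² + 9.5s + 46.5 = 0, so ω_n = 6.819 rad/s and ζ = 9.5/(2·6.819) = 0.6966.
%OS = 100·exp(−πζ/√(1−ζ²)) = 100·exp(−π·0.6966/√0.5148) = 4.74%.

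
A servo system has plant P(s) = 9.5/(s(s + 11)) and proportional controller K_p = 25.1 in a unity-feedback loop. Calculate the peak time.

T_p = 0.218 s

Closed-loop characteristic equation: s² + 11s + 238.5 = 0, so ω_n = 15.44 rad/s and ζ = 11/(2·15.44) = 0.3562.
Damped frequency ω_d = ω_n√(1−ζ²) = 14.43 rad/s, so peak time T_p = π/ω_d = 0.218 s.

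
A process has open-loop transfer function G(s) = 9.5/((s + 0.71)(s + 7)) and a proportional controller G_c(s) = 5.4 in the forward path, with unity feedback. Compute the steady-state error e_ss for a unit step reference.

0.0883

The loop is type 0. Static position error constant K_pos = G_c(0)·G(0) = 5.4·1.911 = 10.32.
Steady-state error to a unit step: e_ss = 1/(1+K_pos) = 1/11.32 = 0.0883.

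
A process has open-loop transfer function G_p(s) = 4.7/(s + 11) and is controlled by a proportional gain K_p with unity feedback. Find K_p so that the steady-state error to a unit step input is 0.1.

For a type-0 loop with proportional control, e_ss = 1/(1 + K_p·G_p(0)).
G_p(0) = 0.4273. Require 1/(1 + K_p·0.4273) = 0.1, so 1 + 0.4273·K_p = 10.
K_p = (10 − 1)/0.4273 = 21.1.

K_p = 21.1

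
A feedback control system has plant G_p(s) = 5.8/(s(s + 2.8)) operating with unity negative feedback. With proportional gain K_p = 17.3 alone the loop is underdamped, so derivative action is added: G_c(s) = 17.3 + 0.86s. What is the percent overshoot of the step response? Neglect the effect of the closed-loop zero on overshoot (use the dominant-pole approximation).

26.6%

Forward path: (17.3 + 0.86s)·5.8/(s(s+2.8)). The closed-loop characteristic equation is s² + (2.8 + 5.8·0.86)s + 5.8·17.3 = 0.
That is s² + 7.788s + 100.3 = 0, so ω_n = 10.02 rad/s and ζ = 7.788/(2·10.02) = 0.3887.
%OS = 100·exp(−πζ/√(1−ζ²)) = 26.6%.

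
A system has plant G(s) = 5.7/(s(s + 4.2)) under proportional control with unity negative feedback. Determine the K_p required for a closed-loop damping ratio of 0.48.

Closed-loop characteristic equation: s² + 4.2s + K_p·5.7 = 0.
So ω_n = √(5.7K_p) and 2ζω_n = 4.2, giving ζ = 4.2/(2√(5.7K_p)).
Setting ζ = 0.48: √(5.7K_p) = 4.2/(2·0.48) = 4.375, so K_p = 19.14/5.7 = 3.36.

K_p = 3.36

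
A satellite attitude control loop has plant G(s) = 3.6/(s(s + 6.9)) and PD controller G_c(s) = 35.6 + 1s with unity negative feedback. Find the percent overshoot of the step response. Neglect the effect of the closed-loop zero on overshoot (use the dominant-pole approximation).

Forward path: (35.6 + 1s)·3.6/(s(s+6.9)). The closed-loop characteristic equation is s² + (6.9 + 3.6·1)s + 3.6·35.6 = 0.
That is s² + 10.5s + 128.2 = 0, so ω_n = 11.32 rad/s and ζ = 10.5/(2·11.32) = 0.4637.
%OS = 100·exp(−πζ/√(1−ζ²)) = 19.3%.

19.3%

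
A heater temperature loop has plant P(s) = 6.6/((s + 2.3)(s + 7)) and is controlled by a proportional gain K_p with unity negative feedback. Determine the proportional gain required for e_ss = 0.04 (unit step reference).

K_p = 58.5

For a type-0 loop with proportional control, e_ss = 1/(1 + K_p·P(0)).
P(0) = 0.4099. Require 1/(1 + K_p·0.4099) = 0.04, so 1 + 0.4099·K_p = 25.
K_p = (25 − 1)/0.4099 = 58.5.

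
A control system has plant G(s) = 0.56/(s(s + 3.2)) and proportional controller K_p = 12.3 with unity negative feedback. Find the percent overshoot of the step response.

From 1 + K_pG(s) = 0: s² + 3.2s + 6.888 = 0 ⇒ ω_n = 2.624, ζ = 0.6096.
%OS = 100·exp(−πζ/√(1−ζ²)) = 100·exp(−π·0.6096/√0.6283) = 8.93%.

8.93%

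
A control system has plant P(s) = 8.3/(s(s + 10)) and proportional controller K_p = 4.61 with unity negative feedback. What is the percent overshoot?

1.34%

Closed-loop characteristic equation: s² + 10s + 38.26 = 0, so ω_n = 6.186 rad/s and ζ = 10/(2·6.186) = 0.8083.
%OS = 100·exp(−πζ/√(1−ζ²)) = 100·exp(−π·0.8083/√0.3466) = 1.34%.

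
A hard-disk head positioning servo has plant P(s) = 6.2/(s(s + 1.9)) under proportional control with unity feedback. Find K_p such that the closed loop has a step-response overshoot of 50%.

From %OS = 100·exp(−πζ/√(1−ζ²)) = 50%, ζ = −ln(0.5)/√(π²+ln²(0.5)) = 0.2155.
Characteristic equation s² + 1.9s + 6.2K_p = 0 gives ζ = 1.9/(2√(6.2K_p)).
Setting ζ = 0.2155: √(6.2K_p) = 1.9/(2·0.2155) = 4.409, so K_p = 19.44/6.2 = 3.14.

K_p = 3.14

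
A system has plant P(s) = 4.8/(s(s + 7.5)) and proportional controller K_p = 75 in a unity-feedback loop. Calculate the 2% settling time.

T_s ≈ 1.07 s

The closed-loop denominator s² + 7.5s + 360 gives ω_n = √360 = 18.97 and ζ = 7.5/(2ω_n) = 0.1976.
2% settling time T_s ≈ 4/(ζω_n) = 4/3.75 = 1.07 s.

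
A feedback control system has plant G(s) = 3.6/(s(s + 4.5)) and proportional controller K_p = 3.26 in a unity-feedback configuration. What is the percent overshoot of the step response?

Closed-loop characteristic equation: s² + 4.5s + 11.74 = 0, so ω_n = 3.426 rad/s and ζ = 4.5/(2·3.426) = 0.6568.
%OS = 100·exp(−πζ/√(1−ζ²)) = 100·exp(−π·0.6568/√0.5686) = 6.48%.

6.48%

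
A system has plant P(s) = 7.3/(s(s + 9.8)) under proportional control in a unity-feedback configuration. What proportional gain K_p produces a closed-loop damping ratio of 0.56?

K_p = 10.5

Closed-loop characteristic equation: s² + 9.8s + K_p·7.3 = 0.
So ω_n = √(7.3K_p) and 2ζω_n = 9.8, giving ζ = 9.8/(2√(7.3K_p)).
Setting ζ = 0.56: √(7.3K_p) = 9.8/(2·0.56) = 8.75, so K_p = 76.56/7.3 = 10.5.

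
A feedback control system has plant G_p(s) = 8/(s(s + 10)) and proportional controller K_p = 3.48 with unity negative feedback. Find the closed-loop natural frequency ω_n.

The closed-loop denominator is s(s+10) + 3.48·8 = s² + 10s + 27.84.
So ω_n² = 27.84 ⇒ ω_n = 5.276 rad/s, and ζ = 10/(2ω_n) = 0.948.

ω_n = 5.28 rad/s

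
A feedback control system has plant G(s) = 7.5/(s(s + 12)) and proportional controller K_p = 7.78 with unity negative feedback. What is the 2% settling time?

T_s ≈ 0.667 s

From 1 + K_pG(s) = 0: s² + 12s + 58.35 = 0 ⇒ ω_n = 7.639, ζ = 0.7855.
2% settling time T_s ≈ 4/(ζω_n) = 4/6 = 0.667 s.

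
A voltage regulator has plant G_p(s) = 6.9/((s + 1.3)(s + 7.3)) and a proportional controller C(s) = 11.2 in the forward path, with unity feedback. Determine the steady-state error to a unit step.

The loop is type 0. Static position error constant K_pos = C(0)·G_p(0) = 11.2·0.7271 = 8.143.
Steady-state error to a unit step: e_ss = 1/(1+K_pos) = 1/9.143 = 0.109.

0.109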